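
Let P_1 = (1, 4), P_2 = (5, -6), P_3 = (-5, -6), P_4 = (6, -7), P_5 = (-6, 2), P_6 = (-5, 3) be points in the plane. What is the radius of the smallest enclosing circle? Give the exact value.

The minimum enclosing circle of a finite set is fixed by two of the points (as a diameter) or three (as a circumcircle).
The farthest pair is P_4–P_5 with squared distance 225. The circle on this segment as diameter has centre (0, -2.5) and r² = 225/4 = 56.25.
Check P_1: distance² to centre = 43.25 ≤ 56.25, so it lies inside.
All remaining points lie in this disk, and no smaller disk contains both endpoints, so this is the minimum enclosing circle.
r = √(56.25) = 7.5.

7.5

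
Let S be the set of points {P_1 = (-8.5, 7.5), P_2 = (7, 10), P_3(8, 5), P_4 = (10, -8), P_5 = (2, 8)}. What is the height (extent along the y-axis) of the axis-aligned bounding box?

max y = 10, min y = -8, so height = 18.

18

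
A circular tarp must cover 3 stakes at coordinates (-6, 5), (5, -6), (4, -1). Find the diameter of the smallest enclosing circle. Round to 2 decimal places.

Call the three points A, B, C in the order given.
Side lengths²: AB² = 242, AC² = 136, BC² = 26.
Since AB² = 242 ≥ 136 + 26 = 162, the angle opposite AB is not acute, so the smallest enclosing circle has AB as diameter.
Centre = midpoint of AB = (-0.5, -0.5), r² = 242/4 = 60.5.
Diameter = 2r = 2√(60.5) ≈ 15.56.

15.56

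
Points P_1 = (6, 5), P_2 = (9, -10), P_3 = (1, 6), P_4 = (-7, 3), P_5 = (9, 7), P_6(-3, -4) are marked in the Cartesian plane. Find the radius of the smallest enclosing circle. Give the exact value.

A smallest enclosing disk is always determined by at most three of the input points on its boundary.
The minimum enclosing circle is determined by three boundary points: P_2, P_4, P_5.
Their circumcentre is (2.625, -1.5) with r² = 112.890625.
The farthest remaining point P_3 is at distance² 58.890625 ≤ 112.890625.
r = √(112.890625) = 10.625.

10.625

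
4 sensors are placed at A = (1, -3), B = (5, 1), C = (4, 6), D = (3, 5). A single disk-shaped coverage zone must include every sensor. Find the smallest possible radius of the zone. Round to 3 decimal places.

The minimum enclosing circle of a finite set is fixed by two of the points (as a diameter) or three (as a circumcircle).
The farthest pair is A–C with squared distance 90. The circle on this segment as diameter has centre (2.5, 1.5) and r² = 90/4 = 22.5.
Check B: distance² to centre = 6.5 ≤ 22.5, so it lies inside.
All remaining points lie in this disk, and no smaller disk contains both endpoints, so this is the minimum enclosing circle.
r = √(22.5) ≈ 4.743.

4.743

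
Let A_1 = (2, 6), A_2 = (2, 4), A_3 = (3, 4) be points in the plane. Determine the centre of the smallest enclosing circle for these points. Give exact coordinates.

Side lengths²: A_1A_2² = 4, A_1A_3² = 5, A_2A_3² = 1.
Since A_1A_3² = 5 ≥ 4 + 1 = 5, the angle opposite A_1A_3 is not acute, so the smallest enclosing circle has A_1A_3 as diameter.
Centre = midpoint of A_1A_3 = (2.5, 5), r² = 5/4 = 1.25.
Centre = (2.5, 5).

(2.5, 5)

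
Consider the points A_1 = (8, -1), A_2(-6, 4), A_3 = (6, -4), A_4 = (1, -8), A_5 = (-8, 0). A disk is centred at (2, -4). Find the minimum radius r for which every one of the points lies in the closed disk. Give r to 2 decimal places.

11.31

The required radius is the distance from (2, -4) to the farthest point.
Squared distances: 45, 128, 16, 17, 116.
Maximum is 128, attained at A_2.
r = √128 ≈ 11.31.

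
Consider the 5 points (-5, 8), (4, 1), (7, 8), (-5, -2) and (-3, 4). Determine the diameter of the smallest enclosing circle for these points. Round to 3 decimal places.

15.620

The farthest pair is (7, 8)–(-5, -2) with squared distance 244. The circle on this segment as diameter has centre (1, 3) and r² = 244/4 = 61.
Check (-5, 8): distance² to centre = 61 ≤ 61, so it lies inside.
All remaining points lie in this disk, and no smaller disk contains both endpoints, so this is the minimum enclosing circle.
Diameter = 2r = 2√61 ≈ 15.620.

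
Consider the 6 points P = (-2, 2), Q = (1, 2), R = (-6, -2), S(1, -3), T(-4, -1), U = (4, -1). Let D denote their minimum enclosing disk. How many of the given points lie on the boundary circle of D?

2

A smallest enclosing disk is always determined by at most three of the input points on its boundary.
The farthest pair is R–U with squared distance 101. The circle on this segment as diameter has centre (-1, -1.5) and r² = 101/4 = 25.25.
Check P: distance² to centre = 13.25 ≤ 25.25, so it lies inside.
All remaining points lie in this disk, and no smaller disk contains both endpoints, so this is the minimum enclosing circle.
The points at distance exactly r from the centre are R, U — 2 points.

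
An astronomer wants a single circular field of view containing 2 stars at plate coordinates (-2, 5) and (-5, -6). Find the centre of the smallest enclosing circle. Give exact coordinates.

(-3.5, -0.5)

The smallest circle enclosing two points has them as diameter endpoints.
Centre = midpoint = (-3.5, -0.5); r² = |(-2, 5)−(-5, -6)|²/4 = 130/4 = 32.5.
Centre = (-3.5, -0.5).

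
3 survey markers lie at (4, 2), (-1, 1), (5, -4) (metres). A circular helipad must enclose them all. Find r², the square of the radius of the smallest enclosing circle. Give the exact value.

29341/1922

Call the three points A, B, C in the order given.
Side lengths²: AB² = 26, AC² = 37, BC² = 61.
Since BC² = 61 < 37 + 26 = 63, the triangle is acute, so the smallest enclosing circle is the circumcircle.
Circumcentre = (129/62, -87/62), r² = 29341/1922.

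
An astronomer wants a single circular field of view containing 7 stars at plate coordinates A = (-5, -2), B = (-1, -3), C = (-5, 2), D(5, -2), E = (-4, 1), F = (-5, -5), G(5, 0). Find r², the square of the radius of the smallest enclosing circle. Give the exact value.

32.5

By Welzl's lemma the MEC is supported by two points (diametrically opposite) or three points (on a circumcircle).
The minimum enclosing circle is determined by three boundary points: C, F, G.
Their circumcentre is (-0.5, -1.5) with r² = 32.5.
The farthest remaining point D is at distance² 30.5 ≤ 32.5.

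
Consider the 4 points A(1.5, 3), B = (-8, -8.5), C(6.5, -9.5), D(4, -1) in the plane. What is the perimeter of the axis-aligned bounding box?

Width = max x − min x = 6.5 − (-8) = 14.5.
Height = max y − min y = 3 − (-9.5) = 12.5.
Perimeter = 2(14.5 + 12.5) = 54.

54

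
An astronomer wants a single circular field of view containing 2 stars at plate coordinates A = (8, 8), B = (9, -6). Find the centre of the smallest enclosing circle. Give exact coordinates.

(8.5, 1)

The smallest circle enclosing two points has them as diameter endpoints.
Centre = midpoint = (8.5, 1); r² = |AB|²/4 = 197/4 = 49.25.
Centre = (8.5, 1).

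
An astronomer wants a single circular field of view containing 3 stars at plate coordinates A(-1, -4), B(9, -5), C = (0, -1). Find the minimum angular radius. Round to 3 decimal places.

5.048

Side lengths²: AB² = 101, AC² = 10, BC² = 97.
Since AB² = 101 < 97 + 10 = 107, the triangle is acute, so the smallest enclosing circle is the circumcircle.
Circumcentre = (251/62, -249/62), r² = 48985/1922.
r = √(48985/1922) ≈ 5.048.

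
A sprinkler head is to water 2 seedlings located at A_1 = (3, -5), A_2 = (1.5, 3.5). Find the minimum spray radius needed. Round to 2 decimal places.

The smallest circle enclosing two points has them as diameter endpoints.
Centre = midpoint = (2.25, -0.75); r² = |A_1A_2|²/4 = 74.5/4 = 18.625.
r = √(18.625) ≈ 4.32.

4.32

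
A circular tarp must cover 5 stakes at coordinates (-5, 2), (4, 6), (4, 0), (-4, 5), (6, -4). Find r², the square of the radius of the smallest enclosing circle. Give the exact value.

45.25

By Welzl's lemma the MEC is supported by two points (diametrically opposite) or three points (on a circumcircle).
The farthest pair is (-4, 5)–(6, -4) with squared distance 181. The circle on this segment as diameter has centre (1, 0.5) and r² = 181/4 = 45.25.
Check (-5, 2): distance² to centre = 38.25 ≤ 45.25, so it lies inside.
All remaining points lie in this disk, and no smaller disk contains both endpoints, so this is the minimum enclosing circle.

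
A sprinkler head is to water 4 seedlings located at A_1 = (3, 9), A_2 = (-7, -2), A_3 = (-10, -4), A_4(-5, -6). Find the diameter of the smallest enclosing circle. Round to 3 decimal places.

The farthest pair is A_1–A_3 with squared distance 338. The circle on this segment as diameter has centre (-3.5, 2.5) and r² = 338/4 = 84.5.
Check A_2: distance² to centre = 32.5 ≤ 84.5, so it lies inside.
All remaining points lie in this disk, and no smaller disk contains both endpoints, so this is the minimum enclosing circle.
Diameter = 2r = 2√(84.5) ≈ 18.385.

18.385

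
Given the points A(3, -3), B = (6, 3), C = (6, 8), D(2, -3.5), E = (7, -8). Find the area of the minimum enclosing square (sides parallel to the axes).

The bounding box has width 5 and height 16.
An axis-aligned square enclosing the set must have side ≥ max(width, height).
So the minimum side is max(5, 16) = 16.
Area = 16² = 256.

256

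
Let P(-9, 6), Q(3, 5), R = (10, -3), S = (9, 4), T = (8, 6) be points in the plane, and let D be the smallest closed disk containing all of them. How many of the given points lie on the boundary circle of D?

The minimum enclosing circle of a finite set is fixed by two of the points (as a diameter) or three (as a circumcircle).
The farthest pair is P–R with squared distance 442. The circle on this segment as diameter has centre (0.5, 1.5) and r² = 442/4 = 110.5.
Check Q: distance² to centre = 18.5 ≤ 110.5, so it lies inside.
All remaining points lie in this disk, and no smaller disk contains both endpoints, so this is the minimum enclosing circle.
The points at distance exactly r from the centre are P, R — 2 points.

2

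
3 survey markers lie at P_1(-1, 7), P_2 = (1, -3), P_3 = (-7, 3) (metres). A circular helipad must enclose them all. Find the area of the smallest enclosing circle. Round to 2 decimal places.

Side lengths²: P_1P_2² = 104, P_1P_3² = 52, P_2P_3² = 100.
Since P_1P_2² = 104 < 100 + 52 = 152, the triangle is acute, so the smallest enclosing circle is the circumcircle.
Circumcentre = (-30/17, 28/17), r² = 8450/289.
Area = π·r² = π·8450/289 ≈ 91.86.

91.86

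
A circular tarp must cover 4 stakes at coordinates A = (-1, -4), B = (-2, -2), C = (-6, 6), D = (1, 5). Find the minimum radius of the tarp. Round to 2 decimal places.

5.61

A smallest enclosing disk is always determined by at most three of the input points on its boundary.
The minimum enclosing circle is determined by three boundary points: A, C, D.
Their circumcentre is (-81/26, 31/26) with r² = 10625/338.
The farthest remaining point B is at distance² 3865/338 ≤ 10625/338.
r = √(10625/338) ≈ 5.61.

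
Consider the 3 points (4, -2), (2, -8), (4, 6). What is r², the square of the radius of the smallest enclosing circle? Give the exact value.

50

Call the three points A, B, C in the order given.
Side lengths²: AB² = 40, AC² = 64, BC² = 200.
Since BC² = 200 ≥ 64 + 40 = 104, the angle opposite BC is not acute, so the smallest enclosing circle has BC as diameter.
Centre = midpoint of BC = (3, -1), r² = 200/4 = 50.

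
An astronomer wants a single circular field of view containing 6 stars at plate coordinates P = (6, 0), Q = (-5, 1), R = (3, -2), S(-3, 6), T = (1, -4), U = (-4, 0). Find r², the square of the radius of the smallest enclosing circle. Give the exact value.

By Welzl's lemma the MEC is supported by two points (diametrically opposite) or three points (on a circumcircle).
The minimum enclosing circle is determined by three boundary points: P, S, T.
Their circumcentre is (13/22, 18/11) with r² = 15457/484.
The farthest remaining point Q is at distance² 15325/484 ≤ 15457/484.

15457/484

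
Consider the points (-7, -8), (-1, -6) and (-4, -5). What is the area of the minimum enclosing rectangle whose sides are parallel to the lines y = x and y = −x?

In coordinates u = x + y, v = x − y the rectangle is axis-aligned; the map (x,y)→(u,v) scales areas by 2.
u-values: -15, -7, -9; range = -7 − (-15) = 8.
v-values: 1, 5, 1; range = 5 − 1 = 4.
Area = (8 × 4) / 2 = 16.

16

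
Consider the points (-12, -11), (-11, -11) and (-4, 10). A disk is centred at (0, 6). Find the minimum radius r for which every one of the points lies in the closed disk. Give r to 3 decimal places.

20.809

The required radius is the distance from (0, 6) to the farthest point.
Squared distances: 433, 410, 32.
Maximum is 433, attained at (-12, -11).
r = √433 ≈ 20.809.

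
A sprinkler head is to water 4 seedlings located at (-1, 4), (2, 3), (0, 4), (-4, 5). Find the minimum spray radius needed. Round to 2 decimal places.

The minimum enclosing circle of a finite set is fixed by two of the points (as a diameter) or three (as a circumcircle).
The farthest pair is (2, 3)–(-4, 5) with squared distance 40. The circle on this segment as diameter has centre (-1, 4) and r² = 40/4 = 10.
Check (-1, 4): distance² to centre = 0 ≤ 10, so it lies inside.
All remaining points lie in this disk, and no smaller disk contains both endpoints, so this is the minimum enclosing circle.
r = √10 ≈ 3.16.

3.16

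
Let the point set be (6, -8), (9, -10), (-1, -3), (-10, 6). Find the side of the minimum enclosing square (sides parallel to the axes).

The bounding box has width 19 and height 16.
An axis-aligned square enclosing the set must have side ≥ max(width, height).
So the minimum side is max(19, 16) = 19.

19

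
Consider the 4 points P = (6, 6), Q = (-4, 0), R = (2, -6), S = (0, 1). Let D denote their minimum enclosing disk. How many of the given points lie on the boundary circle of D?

A smallest enclosing disk is always determined by at most three of the input points on its boundary.
The minimum enclosing circle is determined by three boundary points: P, Q, R.
Their circumcentre is (2.5, 0.5) with r² = 42.5.
The farthest remaining point S is at distance² 6.5 ≤ 42.5.
The points at distance exactly r from the centre are P, Q, R — 3 points.

3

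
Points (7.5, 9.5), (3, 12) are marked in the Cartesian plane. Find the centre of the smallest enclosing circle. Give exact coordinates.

(5.25, 10.75)

The smallest circle enclosing two points has them as diameter endpoints.
Centre = midpoint = (5.25, 10.75); r² = |(7.5, 9.5)−(3, 12)|²/4 = 26.5/4 = 6.625.
Centre = (5.25, 10.75).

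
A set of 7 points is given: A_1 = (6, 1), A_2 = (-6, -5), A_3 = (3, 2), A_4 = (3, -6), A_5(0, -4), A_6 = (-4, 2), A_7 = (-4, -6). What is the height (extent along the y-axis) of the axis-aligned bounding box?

8

max y = 2, min y = -6, so height = 8.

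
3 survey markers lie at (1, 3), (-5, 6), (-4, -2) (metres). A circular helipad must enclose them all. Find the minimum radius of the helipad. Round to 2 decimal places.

Call the three points A, B, C in the order given.
Side lengths²: AB² = 45, AC² = 50, BC² = 65.
Since BC² = 65 < 50 + 45 = 95, the triangle is acute, so the smallest enclosing circle is the circumcircle.
Circumcentre = (-19/6, 13/6), r² = 325/18.
r = √(325/18) ≈ 4.25.

4.25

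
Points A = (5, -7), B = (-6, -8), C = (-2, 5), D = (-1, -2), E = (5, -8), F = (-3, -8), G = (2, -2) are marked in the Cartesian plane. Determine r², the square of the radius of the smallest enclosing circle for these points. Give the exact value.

20165/338

By Welzl's lemma the MEC is supported by two points (diametrically opposite) or three points (on a circumcircle).
The minimum enclosing circle is determined by three boundary points: B, C, E.
Their circumcentre is (-0.5, -67/26) with r² = 20165/338.
The farthest remaining point A is at distance² 16837/338 ≤ 20165/338.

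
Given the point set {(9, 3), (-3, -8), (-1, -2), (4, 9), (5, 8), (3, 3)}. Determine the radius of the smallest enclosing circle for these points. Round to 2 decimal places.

9.19

The minimum enclosing circle of a finite set is fixed by two of the points (as a diameter) or three (as a circumcircle).
The farthest pair is (-3, -8)–(4, 9) with squared distance 338. The circle on this segment as diameter has centre (0.5, 0.5) and r² = 338/4 = 84.5.
Check (9, 3): distance² to centre = 78.5 ≤ 84.5, so it lies inside.
All remaining points lie in this disk, and no smaller disk contains both endpoints, so this is the minimum enclosing circle.
r = √(84.5) ≈ 9.19.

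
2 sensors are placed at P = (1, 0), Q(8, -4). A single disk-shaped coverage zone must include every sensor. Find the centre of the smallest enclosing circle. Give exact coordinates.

The smallest circle enclosing two points has them as diameter endpoints.
Centre = midpoint = (4.5, -2); r² = |PQ|²/4 = 65/4 = 16.25.
Centre = (4.5, -2).

(4.5, -2)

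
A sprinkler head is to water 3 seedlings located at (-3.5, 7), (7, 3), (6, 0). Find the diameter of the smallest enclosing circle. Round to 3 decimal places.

Call the three points A, B, C in the order given.
Side lengths²: AB² = 126.25, AC² = 139.25, BC² = 10.
Since AC² = 139.25 ≥ 126.25 + 10 = 136.25, the angle opposite AC is not acute, so the smallest enclosing circle has AC as diameter.
Centre = midpoint of AC = (1.25, 3.5), r² = 139.25/4 = 34.8125.
Diameter = 2r = 2√(34.8125) ≈ 11.800.

11.800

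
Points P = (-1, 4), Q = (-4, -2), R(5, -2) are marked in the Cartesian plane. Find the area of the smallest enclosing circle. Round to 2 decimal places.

Side lengths²: PQ² = 45, PR² = 72, QR² = 81.
Since QR² = 81 < 72 + 45 = 117, the triangle is acute, so the smallest enclosing circle is the circumcircle.
Circumcentre = (0.5, -0.5), r² = 22.5.
Area = π·r² = π·22.5 ≈ 70.69.

70.69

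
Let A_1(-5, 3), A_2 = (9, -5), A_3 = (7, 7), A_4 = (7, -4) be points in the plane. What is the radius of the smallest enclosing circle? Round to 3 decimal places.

By Welzl's lemma the MEC is supported by two points (diametrically opposite) or three points (on a circumcircle).
The minimum enclosing circle is determined by three boundary points: A_1, A_2, A_3.
Their circumcentre is (50/19, 2/19) with r² = 24050/361.
The farthest remaining point A_4 is at distance² 12973/361 ≤ 24050/361.
r = √(24050/361) ≈ 8.162.

8.162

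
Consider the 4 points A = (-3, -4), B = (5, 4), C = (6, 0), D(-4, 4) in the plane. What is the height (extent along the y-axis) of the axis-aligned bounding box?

8

max y = 4, min y = -4, so height = 8.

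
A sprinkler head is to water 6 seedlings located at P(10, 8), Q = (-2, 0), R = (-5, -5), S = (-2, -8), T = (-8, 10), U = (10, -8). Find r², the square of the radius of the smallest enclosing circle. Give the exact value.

162

The farthest pair is T–U with squared distance 648. The circle on this segment as diameter has centre (1, 1) and r² = 648/4 = 162.
Check P: distance² to centre = 130 ≤ 162, so it lies inside.
All remaining points lie in this disk, and no smaller disk contains both endpoints, so this is the minimum enclosing circle.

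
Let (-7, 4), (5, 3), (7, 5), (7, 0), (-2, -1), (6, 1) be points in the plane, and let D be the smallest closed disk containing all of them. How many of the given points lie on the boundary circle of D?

3

By Welzl's lemma the MEC is supported by two points (diametrically opposite) or three points (on a circumcircle).
The minimum enclosing circle is determined by three boundary points: (-7, 4), (7, 5), (7, 0).
Their circumcentre is (1/7, 2.5) with r² = 10441/196.
The farthest remaining point (6, 1) is at distance² 7165/196 ≤ 10441/196.
The points at distance exactly r from the centre are (-7, 4), (7, 5), (7, 0) — 3 points.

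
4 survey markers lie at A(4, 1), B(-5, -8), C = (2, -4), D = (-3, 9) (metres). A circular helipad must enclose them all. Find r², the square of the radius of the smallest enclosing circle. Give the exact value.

73.25

A smallest enclosing disk is always determined by at most three of the input points on its boundary.
The farthest pair is B–D with squared distance 293. The circle on this segment as diameter has centre (-4, 0.5) and r² = 293/4 = 73.25.
Check A: distance² to centre = 64.25 ≤ 73.25, so it lies inside.
All remaining points lie in this disk, and no smaller disk contains both endpoints, so this is the minimum enclosing circle.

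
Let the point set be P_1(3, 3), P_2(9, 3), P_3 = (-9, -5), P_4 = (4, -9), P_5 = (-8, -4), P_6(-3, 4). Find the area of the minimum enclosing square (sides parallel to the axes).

324

The bounding box has width 18 and height 13.
An axis-aligned square enclosing the set must have side ≥ max(width, height).
So the minimum side is max(18, 13) = 18.
Area = 18² = 324.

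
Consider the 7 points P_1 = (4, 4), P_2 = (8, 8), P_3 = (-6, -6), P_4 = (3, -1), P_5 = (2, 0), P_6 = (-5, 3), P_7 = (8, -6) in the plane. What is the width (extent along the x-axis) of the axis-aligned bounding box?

14

max x = 8, min x = -6, so width = 14.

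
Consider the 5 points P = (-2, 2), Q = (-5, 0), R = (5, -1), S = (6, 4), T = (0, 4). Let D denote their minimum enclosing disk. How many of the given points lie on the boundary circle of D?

The farthest pair is Q–S with squared distance 137. The circle on this segment as diameter has centre (0.5, 2) and r² = 137/4 = 34.25.
Check P: distance² to centre = 6.25 ≤ 34.25, so it lies inside.
All remaining points lie in this disk, and no smaller disk contains both endpoints, so this is the minimum enclosing circle.
The points at distance exactly r from the centre are Q, S — 2 points.

2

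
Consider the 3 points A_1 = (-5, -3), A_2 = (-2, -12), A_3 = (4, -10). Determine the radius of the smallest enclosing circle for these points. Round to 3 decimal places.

5.701

Side lengths²: A_1A_2² = 90, A_1A_3² = 130, A_2A_3² = 40.
Since A_1A_3² = 130 ≥ 90 + 40 = 130, the angle opposite A_1A_3 is not acute, so the smallest enclosing circle has A_1A_3 as diameter.
Centre = midpoint of A_1A_3 = (-0.5, -6.5), r² = 130/4 = 32.5.
r = √(32.5) ≈ 5.701.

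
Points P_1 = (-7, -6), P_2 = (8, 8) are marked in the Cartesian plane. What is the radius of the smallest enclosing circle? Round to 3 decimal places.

10.259

The smallest circle enclosing two points has them as diameter endpoints.
Centre = midpoint = (0.5, 1); r² = |P_1P_2|²/4 = 421/4 = 105.25.
r = √(105.25) ≈ 10.259.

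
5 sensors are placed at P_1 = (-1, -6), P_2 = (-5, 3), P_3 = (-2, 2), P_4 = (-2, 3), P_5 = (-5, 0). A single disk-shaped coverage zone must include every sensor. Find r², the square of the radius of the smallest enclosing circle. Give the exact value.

24.25

The minimum enclosing circle of a finite set is fixed by two of the points (as a diameter) or three (as a circumcircle).
The farthest pair is P_1–P_2 with squared distance 97. The circle on this segment as diameter has centre (-3, -1.5) and r² = 97/4 = 24.25.
Check P_3: distance² to centre = 13.25 ≤ 24.25, so it lies inside.
All remaining points lie in this disk, and no smaller disk contains both endpoints, so this is the minimum enclosing circle.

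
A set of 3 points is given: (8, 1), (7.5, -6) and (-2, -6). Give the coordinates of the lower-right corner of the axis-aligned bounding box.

x-range [-2, 8], y-range [-6, 1].
The lower-right corner is (8, -6).

(8, -6)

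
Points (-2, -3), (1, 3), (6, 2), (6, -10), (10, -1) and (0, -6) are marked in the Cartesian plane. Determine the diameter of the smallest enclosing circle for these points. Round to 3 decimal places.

13.928

The minimum enclosing circle of a finite set is fixed by two of the points (as a diameter) or three (as a circumcircle).
The farthest pair is (1, 3)–(6, -10) with squared distance 194. The circle on this segment as diameter has centre (3.5, -3.5) and r² = 194/4 = 48.5.
Check (-2, -3): distance² to centre = 30.5 ≤ 48.5, so it lies inside.
All remaining points lie in this disk, and no smaller disk contains both endpoints, so this is the minimum enclosing circle.
Diameter = 2r = 2√(48.5) ≈ 13.928.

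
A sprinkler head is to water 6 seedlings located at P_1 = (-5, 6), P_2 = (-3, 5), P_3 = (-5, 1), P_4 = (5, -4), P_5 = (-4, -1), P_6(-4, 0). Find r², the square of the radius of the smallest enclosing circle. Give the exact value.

50

By Welzl's lemma the MEC is supported by two points (diametrically opposite) or three points (on a circumcircle).
The farthest pair is P_1–P_4 with squared distance 200. The circle on this segment as diameter has centre (0, 1) and r² = 200/4 = 50.
Check P_2: distance² to centre = 25 ≤ 50, so it lies inside.
All remaining points lie in this disk, and no smaller disk contains both endpoints, so this is the minimum enclosing circle.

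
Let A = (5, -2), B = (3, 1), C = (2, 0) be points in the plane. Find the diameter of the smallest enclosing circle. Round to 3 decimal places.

Side lengths²: AB² = 13, AC² = 13, BC² = 2.
Since AC² = 13 < 13 + 2 = 15, the triangle is acute, so the smallest enclosing circle is the circumcircle.
Circumcentre = (3.7, -0.7), r² = 3.38.
Diameter = 2r = 2√(3.38) ≈ 3.677.

3.677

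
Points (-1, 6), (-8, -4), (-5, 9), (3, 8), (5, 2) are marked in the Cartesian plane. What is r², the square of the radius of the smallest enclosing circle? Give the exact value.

A smallest enclosing disk is always determined by at most three of the input points on its boundary.
The farthest pair is (-8, -4)–(3, 8) with squared distance 265. The circle on this segment as diameter has centre (-2.5, 2) and r² = 265/4 = 66.25.
Check (-1, 6): distance² to centre = 18.25 ≤ 66.25, so it lies inside.
All remaining points lie in this disk, and no smaller disk contains both endpoints, so this is the minimum enclosing circle.

66.25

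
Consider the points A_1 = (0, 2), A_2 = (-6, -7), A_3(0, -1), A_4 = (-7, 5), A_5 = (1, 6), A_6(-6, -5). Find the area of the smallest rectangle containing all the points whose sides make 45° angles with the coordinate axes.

130

In coordinates u = x + y, v = x − y the rectangle is axis-aligned; the map (x,y)→(u,v) scales areas by 2.
u-values: 2, -13, -1, -2, 7, -11; range = 7 − (-13) = 20.
v-values: -2, 1, 1, -12, -5, -1; range = 1 − (-12) = 13.
Area = (20 × 13) / 2 = 130.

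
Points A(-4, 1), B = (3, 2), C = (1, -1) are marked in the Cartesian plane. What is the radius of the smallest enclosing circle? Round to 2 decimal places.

3.54

Side lengths²: AB² = 50, AC² = 29, BC² = 13.
Since AB² = 50 ≥ 29 + 13 = 42, the angle opposite AB is not acute, so the smallest enclosing circle has AB as diameter.
Centre = midpoint of AB = (-0.5, 1.5), r² = 50/4 = 12.5.
r = √(12.5) ≈ 3.54.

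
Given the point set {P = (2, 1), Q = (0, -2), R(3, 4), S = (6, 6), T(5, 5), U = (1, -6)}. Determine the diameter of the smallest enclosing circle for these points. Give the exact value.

A smallest enclosing disk is always determined by at most three of the input points on its boundary.
The farthest pair is S–U with squared distance 169. The circle on this segment as diameter has centre (3.5, 0) and r² = 169/4 = 42.25.
Check P: distance² to centre = 3.25 ≤ 42.25, so it lies inside.
All remaining points lie in this disk, and no smaller disk contains both endpoints, so this is the minimum enclosing circle.
Diameter = 2r = 2√(42.25) = 13.

13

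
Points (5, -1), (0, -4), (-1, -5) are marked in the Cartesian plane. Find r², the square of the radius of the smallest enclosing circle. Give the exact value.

Call the three points A, B, C in the order given.
Side lengths²: AB² = 34, AC² = 52, BC² = 2.
Since AC² = 52 ≥ 34 + 2 = 36, the angle opposite AC is not acute, so the smallest enclosing circle has AC as diameter.
Centre = midpoint of AC = (2, -3), r² = 52/4 = 13.

13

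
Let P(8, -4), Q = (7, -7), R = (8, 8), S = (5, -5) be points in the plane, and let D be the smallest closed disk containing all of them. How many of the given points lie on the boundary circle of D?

The farthest pair is Q–R with squared distance 226. The circle on this segment as diameter has centre (7.5, 0.5) and r² = 226/4 = 56.5.
Check P: distance² to centre = 20.5 ≤ 56.5, so it lies inside.
All remaining points lie in this disk, and no smaller disk contains both endpoints, so this is the minimum enclosing circle.
The points at distance exactly r from the centre are Q, R — 2 points.

2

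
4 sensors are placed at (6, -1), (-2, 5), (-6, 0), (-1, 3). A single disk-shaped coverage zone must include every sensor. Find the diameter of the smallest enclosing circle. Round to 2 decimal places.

12.04

The minimum enclosing circle of a finite set is fixed by two of the points (as a diameter) or three (as a circumcircle).
The farthest pair is (6, -1)–(-6, 0) with squared distance 145. The circle on this segment as diameter has centre (0, -0.5) and r² = 145/4 = 36.25.
Check (-2, 5): distance² to centre = 34.25 ≤ 36.25, so it lies inside.
All remaining points lie in this disk, and no smaller disk contains both endpoints, so this is the minimum enclosing circle.
Diameter = 2r = 2√(36.25) ≈ 12.04.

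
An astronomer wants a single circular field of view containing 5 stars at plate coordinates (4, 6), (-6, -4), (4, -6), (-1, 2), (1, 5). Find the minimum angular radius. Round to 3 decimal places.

The minimum enclosing circle is determined by three boundary points: (4, 6), (-6, -4), (4, -6).
Their circumcentre is (0, 0) with r² = 52.
The farthest remaining point (1, 5) is at distance² 26 ≤ 52.
r = √52 ≈ 7.211.

7.211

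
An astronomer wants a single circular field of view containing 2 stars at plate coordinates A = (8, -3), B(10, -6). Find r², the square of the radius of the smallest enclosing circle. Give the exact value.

The smallest circle enclosing two points has them as diameter endpoints.
Centre = midpoint = (9, -4.5); r² = |AB|²/4 = 13/4 = 3.25.

3.25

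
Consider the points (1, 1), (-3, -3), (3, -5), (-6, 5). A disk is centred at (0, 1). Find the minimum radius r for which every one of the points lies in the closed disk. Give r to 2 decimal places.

7.21

The required radius is the distance from (0, 1) to the farthest point.
Squared distances: 1, 25, 45, 52.
Maximum is 52, attained at (-6, 5).
r = √52 ≈ 7.21.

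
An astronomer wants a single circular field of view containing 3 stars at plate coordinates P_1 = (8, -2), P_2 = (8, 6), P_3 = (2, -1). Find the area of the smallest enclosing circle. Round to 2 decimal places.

68.61

Side lengths²: P_1P_2² = 64, P_1P_3² = 37, P_2P_3² = 85.
Since P_2P_3² = 85 < 64 + 37 = 101, the triangle is acute, so the smallest enclosing circle is the circumcircle.
Circumcentre = (67/12, 2), r² = 3145/144.
Area = π·r² = π·3145/144 ≈ 68.61.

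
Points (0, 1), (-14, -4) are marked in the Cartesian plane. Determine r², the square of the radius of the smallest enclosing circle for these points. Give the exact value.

The smallest circle enclosing two points has them as diameter endpoints.
Centre = midpoint = (-7, -1.5); r² = |(0, 1)−(-14, -4)|²/4 = 221/4 = 55.25.

55.25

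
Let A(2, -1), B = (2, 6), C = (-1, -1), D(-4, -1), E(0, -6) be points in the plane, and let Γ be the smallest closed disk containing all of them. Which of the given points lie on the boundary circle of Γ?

B, E

By Welzl's lemma the MEC is supported by two points (diametrically opposite) or three points (on a circumcircle).
The farthest pair is B–E with squared distance 148. The circle on this segment as diameter has centre (1, 0) and r² = 148/4 = 37.
Check A: distance² to centre = 2 ≤ 37, so it lies inside.
All remaining points lie in this disk, and no smaller disk contains both endpoints, so this is the minimum enclosing circle.
The points at distance exactly r from the centre are B, E — 2 points.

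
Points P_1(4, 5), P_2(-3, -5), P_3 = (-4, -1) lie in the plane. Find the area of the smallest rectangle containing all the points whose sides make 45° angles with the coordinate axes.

In coordinates u = x + y, v = x − y the rectangle is axis-aligned; the map (x,y)→(u,v) scales areas by 2.
u-values: 9, -8, -5; range = 9 − (-8) = 17.
v-values: -1, 2, -3; range = 2 − (-3) = 5.
Area = (17 × 5) / 2 = 42.5.

42.5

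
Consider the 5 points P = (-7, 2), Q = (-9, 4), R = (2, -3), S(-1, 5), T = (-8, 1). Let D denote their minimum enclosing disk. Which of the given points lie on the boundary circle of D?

Q, R

By Welzl's lemma the MEC is supported by two points (diametrically opposite) or three points (on a circumcircle).
The farthest pair is Q–R with squared distance 170. The circle on this segment as diameter has centre (-3.5, 0.5) and r² = 170/4 = 42.5.
Check P: distance² to centre = 14.5 ≤ 42.5, so it lies inside.
All remaining points lie in this disk, and no smaller disk contains both endpoints, so this is the minimum enclosing circle.
The points at distance exactly r from the centre are Q, R — 2 points.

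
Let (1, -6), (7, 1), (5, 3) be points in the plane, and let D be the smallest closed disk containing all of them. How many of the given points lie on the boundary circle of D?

Call the three points A, B, C in the order given.
Side lengths²: AB² = 85, AC² = 97, BC² = 8.
Since AC² = 97 ≥ 85 + 8 = 93, the angle opposite AC is not acute, so the smallest enclosing circle has AC as diameter.
Centre = midpoint of AC = (3, -1.5), r² = 97/4 = 24.25.
The points at distance exactly r from the centre are (1, -6), (5, 3) — 2 points.

2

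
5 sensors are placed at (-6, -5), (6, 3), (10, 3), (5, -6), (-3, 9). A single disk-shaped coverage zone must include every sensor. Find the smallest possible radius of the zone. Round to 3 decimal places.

9.168

A smallest enclosing disk is always determined by at most three of the input points on its boundary.
The minimum enclosing circle is determined by three boundary points: (-6, -5), (10, 3), (-3, 9).
Their circumcentre is (1.1, 0.8) with r² = 84.05.
The farthest remaining point (5, -6) is at distance² 61.45 ≤ 84.05.
r = √(84.05) ≈ 9.168.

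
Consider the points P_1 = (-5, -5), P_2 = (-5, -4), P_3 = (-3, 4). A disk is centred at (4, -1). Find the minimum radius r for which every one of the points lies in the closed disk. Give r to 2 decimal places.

9.85

The required radius is the distance from (4, -1) to the farthest point.
Squared distances: 97, 90, 74.
Maximum is 97, attained at P_1.
r = √97 ≈ 9.85.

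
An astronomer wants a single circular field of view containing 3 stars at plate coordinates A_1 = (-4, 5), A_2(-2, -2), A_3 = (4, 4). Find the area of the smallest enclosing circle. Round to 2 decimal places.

66.81

Side lengths²: A_1A_2² = 53, A_1A_3² = 65, A_2A_3² = 72.
Since A_2A_3² = 72 < 65 + 53 = 118, the triangle is acute, so the smallest enclosing circle is the circumcircle.
Circumcentre = (-5/18, 41/18), r² = 3445/162.
Area = π·r² = π·3445/162 ≈ 66.81.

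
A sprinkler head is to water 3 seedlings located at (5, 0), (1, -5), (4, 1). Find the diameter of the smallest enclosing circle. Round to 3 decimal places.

6.708

Call the three points A, B, C in the order given.
Side lengths²: AB² = 41, AC² = 2, BC² = 45.
Since BC² = 45 ≥ 41 + 2 = 43, the angle opposite BC is not acute, so the smallest enclosing circle has BC as diameter.
Centre = midpoint of BC = (2.5, -2), r² = 45/4 = 11.25.
Diameter = 2r = 2√(11.25) ≈ 6.708.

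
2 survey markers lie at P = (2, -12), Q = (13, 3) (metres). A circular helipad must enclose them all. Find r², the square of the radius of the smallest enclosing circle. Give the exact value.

86.5

The smallest circle enclosing two points has them as diameter endpoints.
Centre = midpoint = (7.5, -4.5); r² = |PQ|²/4 = 346/4 = 86.5.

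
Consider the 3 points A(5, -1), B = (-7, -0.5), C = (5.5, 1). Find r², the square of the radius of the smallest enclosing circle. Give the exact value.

Side lengths²: AB² = 144.25, AC² = 4.25, BC² = 158.5.
Since BC² = 158.5 ≥ 144.25 + 4.25 = 148.5, the angle opposite BC is not acute, so the smallest enclosing circle has BC as diameter.
Centre = midpoint of BC = (-0.75, 0.25), r² = 158.5/4 = 39.625.

39.625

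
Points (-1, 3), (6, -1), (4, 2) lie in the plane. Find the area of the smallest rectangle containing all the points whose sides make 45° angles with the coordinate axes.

In coordinates u = x + y, v = x − y the rectangle is axis-aligned; the map (x,y)→(u,v) scales areas by 2.
u-values: 2, 5, 6; range = 6 − 2 = 4.
v-values: -4, 7, 2; range = 7 − (-4) = 11.
Area = (4 × 11) / 2 = 22.

22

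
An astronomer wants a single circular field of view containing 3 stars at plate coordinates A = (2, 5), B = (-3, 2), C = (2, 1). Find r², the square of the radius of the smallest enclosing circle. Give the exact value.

8.84

Side lengths²: AB² = 34, AC² = 16, BC² = 26.
Since AB² = 34 < 26 + 16 = 42, the triangle is acute, so the smallest enclosing circle is the circumcircle.
Circumcentre = (-0.2, 3), r² = 8.84.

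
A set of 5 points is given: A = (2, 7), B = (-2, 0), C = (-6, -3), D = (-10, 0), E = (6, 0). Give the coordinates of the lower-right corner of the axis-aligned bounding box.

(6, -3)

x-range [-10, 6], y-range [-3, 7].
The lower-right corner is (6, -3).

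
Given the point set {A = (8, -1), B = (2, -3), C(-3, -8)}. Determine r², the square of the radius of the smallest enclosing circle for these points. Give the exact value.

Side lengths²: AB² = 40, AC² = 170, BC² = 50.
Since AC² = 170 ≥ 50 + 40 = 90, the angle opposite AC is not acute, so the smallest enclosing circle has AC as diameter.
Centre = midpoint of AC = (2.5, -4.5), r² = 170/4 = 42.5.

42.5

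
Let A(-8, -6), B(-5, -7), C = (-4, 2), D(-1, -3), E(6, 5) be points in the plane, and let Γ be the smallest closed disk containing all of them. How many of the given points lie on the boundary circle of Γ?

2

The minimum enclosing circle of a finite set is fixed by two of the points (as a diameter) or three (as a circumcircle).
The farthest pair is A–E with squared distance 317. The circle on this segment as diameter has centre (-1, -0.5) and r² = 317/4 = 79.25.
Check B: distance² to centre = 58.25 ≤ 79.25, so it lies inside.
All remaining points lie in this disk, and no smaller disk contains both endpoints, so this is the minimum enclosing circle.
The points at distance exactly r from the centre are A, E — 2 points.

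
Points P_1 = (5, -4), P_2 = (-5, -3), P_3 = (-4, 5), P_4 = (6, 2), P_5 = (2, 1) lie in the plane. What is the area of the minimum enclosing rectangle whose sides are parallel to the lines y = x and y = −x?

144

In coordinates u = x + y, v = x − y the rectangle is axis-aligned; the map (x,y)→(u,v) scales areas by 2.
u-values: 1, -8, 1, 8, 3; range = 8 − (-8) = 16.
v-values: 9, -2, -9, 4, 1; range = 9 − (-9) = 18.
Area = (16 × 18) / 2 = 144.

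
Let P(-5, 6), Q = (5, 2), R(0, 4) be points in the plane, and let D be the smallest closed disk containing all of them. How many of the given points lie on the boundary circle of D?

Side lengths²: PQ² = 116, PR² = 29, QR² = 29.
Since PQ² = 116 ≥ 29 + 29 = 58, the angle opposite PQ is not acute, so the smallest enclosing circle has PQ as diameter.
Centre = midpoint of PQ = (0, 4), r² = 116/4 = 29.
The points at distance exactly r from the centre are P, Q — 2 points.

2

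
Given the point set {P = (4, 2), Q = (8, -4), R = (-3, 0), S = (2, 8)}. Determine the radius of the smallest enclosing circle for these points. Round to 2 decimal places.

A smallest enclosing disk is always determined by at most three of the input points on its boundary.
The minimum enclosing circle is determined by three boundary points: Q, R, S.
Their circumcentre is (67/18, 49/36) with r² = 60965/1296.
The farthest remaining point P is at distance² 629/1296 ≤ 60965/1296.
r = √(60965/1296) ≈ 6.86.

6.86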